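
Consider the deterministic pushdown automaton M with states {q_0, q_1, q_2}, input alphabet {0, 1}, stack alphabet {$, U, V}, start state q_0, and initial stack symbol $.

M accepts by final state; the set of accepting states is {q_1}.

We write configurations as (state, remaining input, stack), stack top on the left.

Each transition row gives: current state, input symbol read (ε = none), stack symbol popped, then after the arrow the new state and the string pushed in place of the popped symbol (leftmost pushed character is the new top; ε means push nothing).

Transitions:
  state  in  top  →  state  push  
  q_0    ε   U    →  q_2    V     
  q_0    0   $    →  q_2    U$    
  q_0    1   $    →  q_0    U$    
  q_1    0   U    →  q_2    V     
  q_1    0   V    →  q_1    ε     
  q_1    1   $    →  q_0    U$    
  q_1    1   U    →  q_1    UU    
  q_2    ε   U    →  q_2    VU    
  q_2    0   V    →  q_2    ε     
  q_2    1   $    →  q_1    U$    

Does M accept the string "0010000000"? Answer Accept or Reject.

Reject

(q_0, 0010000000, $)
  read 0, top $: go to q_2, push U$ → (q_2, 010000000, U$)
  ε-move, top U: go to q_2, push VU → (q_2, 010000000, VU$)
  read 0, top V: go to q_2, push ε → (q_2, 10000000, U$)
  ε-move, top U: go to q_2, push VU → (q_2, 10000000, VU$)
No transition applies at (q_2, 10000000, VU$); input not fully consumed.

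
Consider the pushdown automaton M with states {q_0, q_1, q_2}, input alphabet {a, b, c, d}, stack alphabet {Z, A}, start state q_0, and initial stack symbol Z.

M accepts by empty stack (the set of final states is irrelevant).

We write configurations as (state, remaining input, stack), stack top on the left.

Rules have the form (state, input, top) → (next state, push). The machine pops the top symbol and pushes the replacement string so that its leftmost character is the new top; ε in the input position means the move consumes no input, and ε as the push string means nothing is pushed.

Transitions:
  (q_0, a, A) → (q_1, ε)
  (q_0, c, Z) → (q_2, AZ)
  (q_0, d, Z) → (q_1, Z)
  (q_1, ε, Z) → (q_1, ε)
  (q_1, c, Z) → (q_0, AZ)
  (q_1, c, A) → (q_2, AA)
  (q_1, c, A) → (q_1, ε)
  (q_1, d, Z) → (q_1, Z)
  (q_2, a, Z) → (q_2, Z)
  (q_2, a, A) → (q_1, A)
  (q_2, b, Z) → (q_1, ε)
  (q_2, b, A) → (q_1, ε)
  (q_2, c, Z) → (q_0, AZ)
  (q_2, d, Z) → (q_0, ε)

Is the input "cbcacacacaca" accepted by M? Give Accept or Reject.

One accepting computation: (q_0, cbcacacacaca, Z) ⊢ (q_2, bcacacacaca, AZ) ⊢ (q_1, cacacacaca, Z) ⊢ (q_0, acacacaca, AZ) ⊢ (q_1, cacacaca, Z) ⊢ (q_0, acacaca, AZ) ⊢ (q_1, cacaca, Z) ⊢ (q_0, acaca, AZ) ⊢ (q_1, caca, Z) ⊢ (q_0, aca, AZ) ⊢ (q_1, ca, Z) ⊢ (q_0, a, AZ) ⊢ (q_1, ε, Z) ⊢ (q_1, ε, ε)
All input consumed and the stack is empty.

Accept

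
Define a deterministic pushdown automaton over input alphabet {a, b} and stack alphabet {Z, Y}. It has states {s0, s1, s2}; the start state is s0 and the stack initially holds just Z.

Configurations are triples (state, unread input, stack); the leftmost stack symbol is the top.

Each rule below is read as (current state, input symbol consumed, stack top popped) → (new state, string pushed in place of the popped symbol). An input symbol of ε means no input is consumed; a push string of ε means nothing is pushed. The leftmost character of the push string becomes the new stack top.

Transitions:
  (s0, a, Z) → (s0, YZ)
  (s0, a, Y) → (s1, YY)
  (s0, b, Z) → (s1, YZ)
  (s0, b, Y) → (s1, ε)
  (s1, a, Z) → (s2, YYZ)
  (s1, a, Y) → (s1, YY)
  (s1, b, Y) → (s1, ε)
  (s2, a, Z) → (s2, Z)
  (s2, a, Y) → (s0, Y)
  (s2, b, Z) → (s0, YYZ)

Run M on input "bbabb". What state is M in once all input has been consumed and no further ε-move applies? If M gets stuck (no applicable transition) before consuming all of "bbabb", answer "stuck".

(s0, bbabb, Z)
  read b, top Z: go to s1, push YZ → (s1, babb, YZ)
  read b, top Y: go to s1, push ε → (s1, abb, Z)
  read a, top Z: go to s2, push YYZ → (s2, bb, YYZ)
No transition for (s2, b, top Y); M blocks with input bb remaining.

stuck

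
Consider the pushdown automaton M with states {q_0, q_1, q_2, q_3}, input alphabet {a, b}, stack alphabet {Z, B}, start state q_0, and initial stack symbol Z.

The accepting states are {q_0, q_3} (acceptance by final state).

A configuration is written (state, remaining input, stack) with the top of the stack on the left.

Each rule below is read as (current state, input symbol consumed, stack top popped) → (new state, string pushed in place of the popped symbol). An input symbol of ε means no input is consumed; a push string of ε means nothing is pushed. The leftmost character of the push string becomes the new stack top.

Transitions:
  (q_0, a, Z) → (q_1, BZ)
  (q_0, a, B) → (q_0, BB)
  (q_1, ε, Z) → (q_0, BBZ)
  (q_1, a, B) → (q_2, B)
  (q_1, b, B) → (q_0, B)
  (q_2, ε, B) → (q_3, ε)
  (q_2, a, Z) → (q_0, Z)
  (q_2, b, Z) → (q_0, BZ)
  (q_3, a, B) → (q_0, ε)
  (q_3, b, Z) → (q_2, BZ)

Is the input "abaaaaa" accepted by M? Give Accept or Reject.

Accept

One accepting computation: (q_0, abaaaaa, Z) ⊢ (q_1, baaaaa, BZ) ⊢ (q_0, aaaaa, BZ) ⊢ (q_0, aaaa, BBZ) ⊢ (q_0, aaa, BBBZ) ⊢ (q_0, aa, BBBBZ) ⊢ (q_0, a, BBBBBZ) ⊢ (q_0, ε, BBBBBBZ)
All input consumed and state q_0 ∈ F.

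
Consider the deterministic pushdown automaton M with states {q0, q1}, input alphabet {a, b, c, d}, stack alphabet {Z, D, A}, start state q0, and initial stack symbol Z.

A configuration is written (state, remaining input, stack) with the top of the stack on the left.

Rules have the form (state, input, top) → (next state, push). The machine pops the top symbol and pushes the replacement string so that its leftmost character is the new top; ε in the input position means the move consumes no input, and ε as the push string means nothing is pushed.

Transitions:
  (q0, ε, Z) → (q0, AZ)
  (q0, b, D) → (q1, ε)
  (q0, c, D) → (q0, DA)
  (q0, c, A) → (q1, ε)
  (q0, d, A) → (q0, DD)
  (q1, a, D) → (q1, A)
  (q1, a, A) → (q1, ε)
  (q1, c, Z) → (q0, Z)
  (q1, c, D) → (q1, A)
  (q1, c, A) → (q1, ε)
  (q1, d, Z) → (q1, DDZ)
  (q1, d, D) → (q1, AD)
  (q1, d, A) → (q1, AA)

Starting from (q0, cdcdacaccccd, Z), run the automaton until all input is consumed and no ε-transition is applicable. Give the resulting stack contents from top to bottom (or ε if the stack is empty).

(q0, cdcdacaccccd, Z) ⊢ (q0, cdcdacaccccd, AZ) ⊢ (q1, dcdacaccccd, Z) ⊢ (q1, cdacaccccd, DDZ) ⊢ (q1, dacaccccd, ADZ) ⊢ (q1, acaccccd, AADZ) ⊢ (q1, caccccd, ADZ) ⊢ (q1, accccd, DZ) ⊢ (q1, ccccd, AZ) ⊢ (q1, cccd, Z) ⊢ (q0, ccd, Z) ⊢ (q0, ccd, AZ) ⊢ (q1, cd, Z) ⊢ (q0, d, Z) ⊢ (q0, d, AZ) ⊢ (q0, ε, DDZ)
All input consumed in state q0 with stack DDZ.

DDZ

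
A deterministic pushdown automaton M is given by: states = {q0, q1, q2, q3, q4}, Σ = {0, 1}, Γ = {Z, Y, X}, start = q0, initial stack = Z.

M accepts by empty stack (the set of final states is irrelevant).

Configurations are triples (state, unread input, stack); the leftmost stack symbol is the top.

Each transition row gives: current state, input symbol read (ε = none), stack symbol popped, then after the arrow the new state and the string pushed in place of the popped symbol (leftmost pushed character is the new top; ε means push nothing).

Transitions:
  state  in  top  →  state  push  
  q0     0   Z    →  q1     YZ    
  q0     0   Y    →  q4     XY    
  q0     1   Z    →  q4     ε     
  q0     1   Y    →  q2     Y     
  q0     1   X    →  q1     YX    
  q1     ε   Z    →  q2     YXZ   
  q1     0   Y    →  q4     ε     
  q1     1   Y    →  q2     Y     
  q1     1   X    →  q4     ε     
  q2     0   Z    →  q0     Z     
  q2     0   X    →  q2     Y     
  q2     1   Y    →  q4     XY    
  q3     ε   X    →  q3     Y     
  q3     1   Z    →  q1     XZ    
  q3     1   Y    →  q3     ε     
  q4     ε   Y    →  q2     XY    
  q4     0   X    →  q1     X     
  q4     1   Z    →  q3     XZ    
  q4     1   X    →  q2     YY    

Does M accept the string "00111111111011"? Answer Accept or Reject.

Reject

(q0, 00111111111011, Z)
  read 0, top Z: go to q1, push YZ → (q1, 0111111111011, YZ)
  read 0, top Y: go to q4, push ε → (q4, 111111111011, Z)
  read 1, top Z: go to q3, push XZ → (q3, 11111111011, XZ)
  ε-move, top X: go to q3, push Y → (q3, 11111111011, YZ)
  read 1, top Y: go to q3, push ε → (q3, 1111111011, Z)
  read 1, top Z: go to q1, push XZ → (q1, 111111011, XZ)
  read 1, top X: go to q4, push ε → (q4, 11111011, Z)
  read 1, top Z: go to q3, push XZ → (q3, 1111011, XZ)
  ε-move, top X: go to q3, push Y → (q3, 1111011, YZ)
  read 1, top Y: go to q3, push ε → (q3, 111011, Z)
  read 1, top Z: go to q1, push XZ → (q1, 11011, XZ)
  read 1, top X: go to q4, push ε → (q4, 1011, Z)
  read 1, top Z: go to q3, push XZ → (q3, 011, XZ)
  ε-move, top X: go to q3, push Y → (q3, 011, YZ)
No transition applies at (q3, 011, YZ); input not fully consumed.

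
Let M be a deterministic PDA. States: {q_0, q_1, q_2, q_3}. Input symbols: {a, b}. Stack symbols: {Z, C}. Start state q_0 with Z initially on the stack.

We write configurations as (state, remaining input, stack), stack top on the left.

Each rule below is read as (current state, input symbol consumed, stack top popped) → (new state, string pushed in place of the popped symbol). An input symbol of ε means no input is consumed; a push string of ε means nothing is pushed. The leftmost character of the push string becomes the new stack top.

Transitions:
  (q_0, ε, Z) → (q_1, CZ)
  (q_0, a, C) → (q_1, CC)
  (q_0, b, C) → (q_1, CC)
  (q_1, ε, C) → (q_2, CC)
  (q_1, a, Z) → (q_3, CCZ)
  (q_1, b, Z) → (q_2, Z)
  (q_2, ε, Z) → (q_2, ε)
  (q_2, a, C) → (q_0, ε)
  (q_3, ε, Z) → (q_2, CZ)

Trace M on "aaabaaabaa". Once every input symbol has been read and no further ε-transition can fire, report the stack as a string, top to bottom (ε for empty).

CCCCCCCZ

(q_0, aaabaaabaa, Z) ⊢ (q_1, aaabaaabaa, CZ) ⊢ (q_2, aaabaaabaa, CCZ) ⊢ (q_0, aabaaabaa, CZ) ⊢ (q_1, abaaabaa, CCZ) ⊢ (q_2, abaaabaa, CCCZ) ⊢ (q_0, baaabaa, CCZ) ⊢ (q_1, aaabaa, CCCZ) ⊢ (q_2, aaabaa, CCCCZ) ⊢ (q_0, aabaa, CCCZ) ⊢ (q_1, abaa, CCCCZ) ⊢ (q_2, abaa, CCCCCZ) ⊢ (q_0, baa, CCCCZ) ⊢ (q_1, aa, CCCCCZ) ⊢ (q_2, aa, CCCCCCZ) ⊢ (q_0, a, CCCCCZ) ⊢ (q_1, ε, CCCCCCZ) ⊢ (q_2, ε, CCCCCCCZ)
All input consumed in state q_2 with stack CCCCCCCZ.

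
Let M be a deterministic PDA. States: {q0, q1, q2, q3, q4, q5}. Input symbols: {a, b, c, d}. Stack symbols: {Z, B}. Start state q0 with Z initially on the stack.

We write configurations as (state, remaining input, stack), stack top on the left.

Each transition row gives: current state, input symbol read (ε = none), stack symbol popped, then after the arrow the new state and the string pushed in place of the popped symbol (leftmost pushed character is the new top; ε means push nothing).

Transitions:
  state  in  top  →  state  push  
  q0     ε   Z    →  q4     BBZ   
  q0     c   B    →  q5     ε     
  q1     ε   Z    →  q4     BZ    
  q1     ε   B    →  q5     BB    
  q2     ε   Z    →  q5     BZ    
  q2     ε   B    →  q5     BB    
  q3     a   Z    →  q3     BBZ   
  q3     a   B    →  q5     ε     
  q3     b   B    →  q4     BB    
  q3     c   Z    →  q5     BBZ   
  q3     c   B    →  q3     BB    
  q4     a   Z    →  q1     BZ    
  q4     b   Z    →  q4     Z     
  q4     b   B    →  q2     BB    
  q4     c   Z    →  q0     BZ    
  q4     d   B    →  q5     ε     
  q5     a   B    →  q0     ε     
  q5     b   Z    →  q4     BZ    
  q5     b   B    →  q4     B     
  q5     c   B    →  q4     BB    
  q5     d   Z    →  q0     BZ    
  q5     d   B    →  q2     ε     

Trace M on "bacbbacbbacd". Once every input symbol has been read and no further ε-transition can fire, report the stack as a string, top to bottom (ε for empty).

BBZ

(q0, bacbbacbbacd, Z)
  ε-move, top Z: go to q4, push BBZ → (q4, bacbbacbbacd, BBZ)
  read b, top B: go to q2, push BB → (q2, acbbacbbacd, BBBZ)
  ε-move, top B: go to q5, push BB → (q5, acbbacbbacd, BBBBZ)
  read a, top B: go to q0, push ε → (q0, cbbacbbacd, BBBZ)
  read c, top B: go to q5, push ε → (q5, bbacbbacd, BBZ)
  read b, top B: go to q4, push B → (q4, bacbbacd, BBZ)
  read b, top B: go to q2, push BB → (q2, acbbacd, BBBZ)
  ε-move, top B: go to q5, push BB → (q5, acbbacd, BBBBZ)
  read a, top B: go to q0, push ε → (q0, cbbacd, BBBZ)
  read c, top B: go to q5, push ε → (q5, bbacd, BBZ)
  read b, top B: go to q4, push B → (q4, bacd, BBZ)
  read b, top B: go to q2, push BB → (q2, acd, BBBZ)
  ε-move, top B: go to q5, push BB → (q5, acd, BBBBZ)
  read a, top B: go to q0, push ε → (q0, cd, BBBZ)
  read c, top B: go to q5, push ε → (q5, d, BBZ)
  read d, top B: go to q2, push ε → (q2, ε, BZ)
  ε-move, top B: go to q5, push BB → (q5, ε, BBZ)
All input consumed in state q5 with stack BBZ.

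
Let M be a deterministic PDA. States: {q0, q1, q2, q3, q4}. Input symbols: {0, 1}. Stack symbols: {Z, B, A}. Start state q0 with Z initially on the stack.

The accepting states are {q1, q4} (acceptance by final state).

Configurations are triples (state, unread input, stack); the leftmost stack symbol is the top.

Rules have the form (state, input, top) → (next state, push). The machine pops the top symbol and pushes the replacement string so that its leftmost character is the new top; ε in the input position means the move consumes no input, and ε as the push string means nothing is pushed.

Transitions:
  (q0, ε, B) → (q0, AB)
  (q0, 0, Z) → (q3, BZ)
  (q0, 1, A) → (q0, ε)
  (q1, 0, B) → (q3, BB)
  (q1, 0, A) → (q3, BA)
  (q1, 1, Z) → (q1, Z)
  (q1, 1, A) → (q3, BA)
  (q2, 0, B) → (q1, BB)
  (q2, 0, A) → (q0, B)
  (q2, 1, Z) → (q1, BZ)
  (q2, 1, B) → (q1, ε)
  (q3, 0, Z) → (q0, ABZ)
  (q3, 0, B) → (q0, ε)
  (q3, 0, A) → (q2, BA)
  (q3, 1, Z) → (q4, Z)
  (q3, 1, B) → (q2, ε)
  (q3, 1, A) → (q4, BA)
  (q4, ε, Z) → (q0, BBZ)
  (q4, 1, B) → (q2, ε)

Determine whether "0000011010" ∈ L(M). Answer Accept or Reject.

Accept

(q0, 0000011010, Z)
  read 0, top Z: go to q3, push BZ → (q3, 000011010, BZ)
  read 0, top B: go to q0, push ε → (q0, 00011010, Z)
  read 0, top Z: go to q3, push BZ → (q3, 0011010, BZ)
  read 0, top B: go to q0, push ε → (q0, 011010, Z)
  read 0, top Z: go to q3, push BZ → (q3, 11010, BZ)
  read 1, top B: go to q2, push ε → (q2, 1010, Z)
  read 1, top Z: go to q1, push BZ → (q1, 010, BZ)
  read 0, top B: go to q3, push BB → (q3, 10, BBZ)
  read 1, top B: go to q2, push ε → (q2, 0, BZ)
  read 0, top B: go to q1, push BB → (q1, ε, BBZ)
All input consumed; state q1 ∈ F.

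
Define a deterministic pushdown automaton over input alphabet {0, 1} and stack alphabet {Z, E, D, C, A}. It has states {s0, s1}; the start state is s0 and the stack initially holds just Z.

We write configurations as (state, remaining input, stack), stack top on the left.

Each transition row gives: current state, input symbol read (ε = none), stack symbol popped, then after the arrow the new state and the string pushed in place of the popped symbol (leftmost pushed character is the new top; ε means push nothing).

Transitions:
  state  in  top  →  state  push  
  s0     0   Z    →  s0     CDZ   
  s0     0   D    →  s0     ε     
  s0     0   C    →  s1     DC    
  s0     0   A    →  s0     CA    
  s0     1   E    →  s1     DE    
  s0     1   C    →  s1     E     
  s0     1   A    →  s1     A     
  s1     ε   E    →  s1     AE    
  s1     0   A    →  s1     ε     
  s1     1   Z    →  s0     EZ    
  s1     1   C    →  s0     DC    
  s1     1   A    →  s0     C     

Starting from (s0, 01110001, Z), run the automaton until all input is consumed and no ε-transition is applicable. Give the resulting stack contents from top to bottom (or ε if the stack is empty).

CEEDZ

(s0, 01110001, Z)
  read 0, top Z: go to s0, push CDZ → (s0, 1110001, CDZ)
  read 1, top C: go to s1, push E → (s1, 110001, EDZ)
  ε-move, top E: go to s1, push AE → (s1, 110001, AEDZ)
  read 1, top A: go to s0, push C → (s0, 10001, CEDZ)
  read 1, top C: go to s1, push E → (s1, 0001, EEDZ)
  ε-move, top E: go to s1, push AE → (s1, 0001, AEEDZ)
  read 0, top A: go to s1, push ε → (s1, 001, EEDZ)
  ε-move, top E: go to s1, push AE → (s1, 001, AEEDZ)
  read 0, top A: go to s1, push ε → (s1, 01, EEDZ)
  ε-move, top E: go to s1, push AE → (s1, 01, AEEDZ)
  read 0, top A: go to s1, push ε → (s1, 1, EEDZ)
  ε-move, top E: go to s1, push AE → (s1, 1, AEEDZ)
  read 1, top A: go to s0, push C → (s0, ε, CEEDZ)
All input consumed in state s0 with stack CEEDZ.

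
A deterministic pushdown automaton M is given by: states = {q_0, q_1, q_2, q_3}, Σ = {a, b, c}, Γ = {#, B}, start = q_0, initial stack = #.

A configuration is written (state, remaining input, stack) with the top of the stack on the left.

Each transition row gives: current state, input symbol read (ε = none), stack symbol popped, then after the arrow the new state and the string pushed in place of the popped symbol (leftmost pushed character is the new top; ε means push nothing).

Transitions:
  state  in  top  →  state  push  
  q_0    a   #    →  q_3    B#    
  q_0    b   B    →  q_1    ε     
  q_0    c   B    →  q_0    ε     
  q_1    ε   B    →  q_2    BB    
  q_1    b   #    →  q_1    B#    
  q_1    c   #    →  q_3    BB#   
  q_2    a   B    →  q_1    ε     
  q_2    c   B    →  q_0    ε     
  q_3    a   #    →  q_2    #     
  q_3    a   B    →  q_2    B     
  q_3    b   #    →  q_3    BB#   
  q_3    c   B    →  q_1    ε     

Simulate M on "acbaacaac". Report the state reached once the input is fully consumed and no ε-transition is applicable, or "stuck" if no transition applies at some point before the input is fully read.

stuck

(q_0, acbaacaac, #) ⊢ (q_3, cbaacaac, B#) ⊢ (q_1, baacaac, #) ⊢ (q_1, aacaac, B#) ⊢ (q_2, aacaac, BB#) ⊢ (q_1, acaac, B#) ⊢ (q_2, acaac, BB#) ⊢ (q_1, caac, B#) ⊢ (q_2, caac, BB#) ⊢ (q_0, aac, B#)
No transition for (q_0, a, top B); M blocks with input aac remaining.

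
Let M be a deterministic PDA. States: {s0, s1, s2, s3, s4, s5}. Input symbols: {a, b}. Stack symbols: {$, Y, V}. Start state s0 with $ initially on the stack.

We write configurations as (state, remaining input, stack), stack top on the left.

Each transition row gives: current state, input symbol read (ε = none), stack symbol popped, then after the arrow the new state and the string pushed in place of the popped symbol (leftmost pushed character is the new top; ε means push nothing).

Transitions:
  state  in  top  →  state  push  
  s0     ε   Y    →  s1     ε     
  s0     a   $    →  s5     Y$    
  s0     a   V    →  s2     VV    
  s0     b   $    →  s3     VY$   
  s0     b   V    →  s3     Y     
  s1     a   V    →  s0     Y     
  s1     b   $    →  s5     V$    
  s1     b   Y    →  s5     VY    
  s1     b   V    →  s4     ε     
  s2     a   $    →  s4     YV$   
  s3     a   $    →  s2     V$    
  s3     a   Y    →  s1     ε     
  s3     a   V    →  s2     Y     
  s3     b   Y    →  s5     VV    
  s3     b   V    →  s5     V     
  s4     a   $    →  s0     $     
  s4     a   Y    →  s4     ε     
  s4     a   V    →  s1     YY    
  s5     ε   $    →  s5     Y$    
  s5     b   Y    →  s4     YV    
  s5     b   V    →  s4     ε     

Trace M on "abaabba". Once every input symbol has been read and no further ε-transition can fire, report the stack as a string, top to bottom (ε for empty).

(s0, abaabba, $)
  read a, top $: go to s5, push Y$ → (s5, baabba, Y$)
  read b, top Y: go to s4, push YV → (s4, aabba, YV$)
  read a, top Y: go to s4, push ε → (s4, abba, V$)
  read a, top V: go to s1, push YY → (s1, bba, YY$)
  read b, top Y: go to s5, push VY → (s5, ba, VYY$)
  read b, top V: go to s4, push ε → (s4, a, YY$)
  read a, top Y: go to s4, push ε → (s4, ε, Y$)
All input consumed in state s4 with stack Y$.

Y$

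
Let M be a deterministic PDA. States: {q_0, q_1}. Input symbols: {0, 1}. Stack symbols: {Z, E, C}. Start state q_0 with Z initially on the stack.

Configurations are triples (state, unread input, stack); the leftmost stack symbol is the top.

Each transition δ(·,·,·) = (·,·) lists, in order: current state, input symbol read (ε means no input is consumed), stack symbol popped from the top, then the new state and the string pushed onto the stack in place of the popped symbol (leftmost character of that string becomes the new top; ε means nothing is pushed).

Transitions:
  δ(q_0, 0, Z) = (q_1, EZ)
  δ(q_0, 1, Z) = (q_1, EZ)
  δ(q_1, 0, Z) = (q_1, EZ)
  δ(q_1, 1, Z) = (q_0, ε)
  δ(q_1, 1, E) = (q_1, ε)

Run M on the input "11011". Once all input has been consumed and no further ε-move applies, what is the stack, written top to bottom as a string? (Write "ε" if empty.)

ε

(q_0, 11011, Z)
  read 1, top Z: go to q_1, push EZ → (q_1, 1011, EZ)
  read 1, top E: go to q_1, push ε → (q_1, 011, Z)
  read 0, top Z: go to q_1, push EZ → (q_1, 11, EZ)
  read 1, top E: go to q_1, push ε → (q_1, 1, Z)
  read 1, top Z: go to q_0, push ε → (q_0, ε, ε)
All input consumed in state q_0 with stack ε.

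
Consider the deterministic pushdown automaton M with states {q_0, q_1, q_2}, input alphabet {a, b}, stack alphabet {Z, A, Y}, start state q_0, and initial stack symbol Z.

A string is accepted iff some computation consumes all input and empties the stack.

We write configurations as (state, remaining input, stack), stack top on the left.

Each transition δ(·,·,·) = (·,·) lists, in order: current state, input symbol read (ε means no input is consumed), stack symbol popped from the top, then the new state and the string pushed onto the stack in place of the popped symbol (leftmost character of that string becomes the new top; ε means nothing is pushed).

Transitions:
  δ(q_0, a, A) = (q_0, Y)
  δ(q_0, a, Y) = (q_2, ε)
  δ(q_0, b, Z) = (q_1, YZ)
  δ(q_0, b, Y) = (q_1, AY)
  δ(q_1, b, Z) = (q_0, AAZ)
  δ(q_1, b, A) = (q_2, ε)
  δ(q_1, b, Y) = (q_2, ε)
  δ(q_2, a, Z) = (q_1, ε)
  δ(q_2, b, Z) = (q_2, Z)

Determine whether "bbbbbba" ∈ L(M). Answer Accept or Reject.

(q_0, bbbbbba, Z)
  read b, top Z: go to q_1, push YZ → (q_1, bbbbba, YZ)
  read b, top Y: go to q_2, push ε → (q_2, bbbba, Z)
  read b, top Z: go to q_2, push Z → (q_2, bbba, Z)
  read b, top Z: go to q_2, push Z → (q_2, bba, Z)
  read b, top Z: go to q_2, push Z → (q_2, ba, Z)
  read b, top Z: go to q_2, push Z → (q_2, a, Z)
  read a, top Z: go to q_1, push ε → (q_1, ε, ε)
All input consumed and the stack is empty.

Accept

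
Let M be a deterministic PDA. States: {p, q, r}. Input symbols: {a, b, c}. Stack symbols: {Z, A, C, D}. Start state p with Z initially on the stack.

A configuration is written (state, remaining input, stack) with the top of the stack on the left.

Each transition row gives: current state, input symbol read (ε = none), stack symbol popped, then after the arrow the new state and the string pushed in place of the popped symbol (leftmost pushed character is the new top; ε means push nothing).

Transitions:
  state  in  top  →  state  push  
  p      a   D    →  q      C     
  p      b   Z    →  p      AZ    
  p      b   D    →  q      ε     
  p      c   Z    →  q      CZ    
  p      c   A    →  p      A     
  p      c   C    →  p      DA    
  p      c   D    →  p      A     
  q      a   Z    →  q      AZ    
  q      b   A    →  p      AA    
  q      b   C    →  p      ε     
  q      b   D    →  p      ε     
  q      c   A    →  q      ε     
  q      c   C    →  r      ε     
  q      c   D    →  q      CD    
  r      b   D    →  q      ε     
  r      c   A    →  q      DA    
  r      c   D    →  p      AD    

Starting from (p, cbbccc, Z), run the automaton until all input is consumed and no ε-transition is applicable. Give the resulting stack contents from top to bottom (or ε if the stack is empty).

AZ

(p, cbbccc, Z)
  read c, top Z: go to q, push CZ → (q, bbccc, CZ)
  read b, top C: go to p, push ε → (p, bccc, Z)
  read b, top Z: go to p, push AZ → (p, ccc, AZ)
  read c, top A: go to p, push A → (p, cc, AZ)
  read c, top A: go to p, push A → (p, c, AZ)
  read c, top A: go to p, push A → (p, ε, AZ)
All input consumed in state p with stack AZ.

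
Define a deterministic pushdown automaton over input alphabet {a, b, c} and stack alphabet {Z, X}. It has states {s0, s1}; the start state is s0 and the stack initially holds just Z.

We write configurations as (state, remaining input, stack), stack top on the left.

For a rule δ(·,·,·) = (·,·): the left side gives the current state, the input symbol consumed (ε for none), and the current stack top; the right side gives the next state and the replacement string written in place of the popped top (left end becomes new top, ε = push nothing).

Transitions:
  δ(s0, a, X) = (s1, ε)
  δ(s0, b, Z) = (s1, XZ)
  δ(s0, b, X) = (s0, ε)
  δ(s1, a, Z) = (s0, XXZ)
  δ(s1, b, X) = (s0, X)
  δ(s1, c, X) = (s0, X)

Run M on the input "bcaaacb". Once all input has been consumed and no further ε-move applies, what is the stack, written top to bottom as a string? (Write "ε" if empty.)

(s0, bcaaacb, Z)
  read b, top Z: go to s1, push XZ → (s1, caaacb, XZ)
  read c, top X: go to s0, push X → (s0, aaacb, XZ)
  read a, top X: go to s1, push ε → (s1, aacb, Z)
  read a, top Z: go to s0, push XXZ → (s0, acb, XXZ)
  read a, top X: go to s1, push ε → (s1, cb, XZ)
  read c, top X: go to s0, push X → (s0, b, XZ)
  read b, top X: go to s0, push ε → (s0, ε, Z)
All input consumed in state s0 with stack Z.

Z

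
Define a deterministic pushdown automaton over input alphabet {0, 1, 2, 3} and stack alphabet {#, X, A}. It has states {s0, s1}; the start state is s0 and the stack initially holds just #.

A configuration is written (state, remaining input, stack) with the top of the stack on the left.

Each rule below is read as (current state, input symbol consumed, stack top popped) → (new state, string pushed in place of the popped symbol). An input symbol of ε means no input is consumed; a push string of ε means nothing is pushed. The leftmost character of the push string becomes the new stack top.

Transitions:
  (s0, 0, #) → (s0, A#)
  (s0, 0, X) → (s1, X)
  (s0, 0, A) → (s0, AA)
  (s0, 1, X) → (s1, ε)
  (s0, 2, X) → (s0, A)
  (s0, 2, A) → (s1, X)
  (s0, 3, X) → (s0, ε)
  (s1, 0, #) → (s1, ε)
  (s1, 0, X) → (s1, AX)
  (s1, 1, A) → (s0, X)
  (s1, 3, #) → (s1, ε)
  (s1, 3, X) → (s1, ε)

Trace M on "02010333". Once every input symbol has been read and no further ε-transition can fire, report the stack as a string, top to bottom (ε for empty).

(s0, 02010333, #)
  read 0, top #: go to s0, push A# → (s0, 2010333, A#)
  read 2, top A: go to s1, push X → (s1, 010333, X#)
  read 0, top X: go to s1, push AX → (s1, 10333, AX#)
  read 1, top A: go to s0, push X → (s0, 0333, XX#)
  read 0, top X: go to s1, push X → (s1, 333, XX#)
  read 3, top X: go to s1, push ε → (s1, 33, X#)
  read 3, top X: go to s1, push ε → (s1, 3, #)
  read 3, top #: go to s1, push ε → (s1, ε, ε)
All input consumed in state s1 with stack ε.

ε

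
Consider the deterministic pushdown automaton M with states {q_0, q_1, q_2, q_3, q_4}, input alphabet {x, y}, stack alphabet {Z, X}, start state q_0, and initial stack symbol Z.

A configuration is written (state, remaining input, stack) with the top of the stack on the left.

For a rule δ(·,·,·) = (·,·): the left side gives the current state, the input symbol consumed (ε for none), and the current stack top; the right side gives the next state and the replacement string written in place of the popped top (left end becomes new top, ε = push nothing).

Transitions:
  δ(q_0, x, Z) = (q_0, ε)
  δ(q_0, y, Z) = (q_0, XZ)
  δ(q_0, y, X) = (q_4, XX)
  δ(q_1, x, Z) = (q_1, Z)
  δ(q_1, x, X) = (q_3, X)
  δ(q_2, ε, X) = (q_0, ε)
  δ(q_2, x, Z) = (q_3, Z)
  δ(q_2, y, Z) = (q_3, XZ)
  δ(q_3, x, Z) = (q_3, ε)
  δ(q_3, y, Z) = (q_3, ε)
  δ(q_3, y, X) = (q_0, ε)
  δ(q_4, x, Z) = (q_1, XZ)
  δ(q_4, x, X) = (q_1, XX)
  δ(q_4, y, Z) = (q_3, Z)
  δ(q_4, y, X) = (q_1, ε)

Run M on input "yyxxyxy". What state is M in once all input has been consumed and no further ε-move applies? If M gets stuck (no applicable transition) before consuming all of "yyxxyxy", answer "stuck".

(q_0, yyxxyxy, Z) ⊢ (q_0, yxxyxy, XZ) ⊢ (q_4, xxyxy, XXZ) ⊢ (q_1, xyxy, XXXZ) ⊢ (q_3, yxy, XXXZ) ⊢ (q_0, xy, XXZ)
No transition for (q_0, x, top X); M blocks with input xy remaining.

stuck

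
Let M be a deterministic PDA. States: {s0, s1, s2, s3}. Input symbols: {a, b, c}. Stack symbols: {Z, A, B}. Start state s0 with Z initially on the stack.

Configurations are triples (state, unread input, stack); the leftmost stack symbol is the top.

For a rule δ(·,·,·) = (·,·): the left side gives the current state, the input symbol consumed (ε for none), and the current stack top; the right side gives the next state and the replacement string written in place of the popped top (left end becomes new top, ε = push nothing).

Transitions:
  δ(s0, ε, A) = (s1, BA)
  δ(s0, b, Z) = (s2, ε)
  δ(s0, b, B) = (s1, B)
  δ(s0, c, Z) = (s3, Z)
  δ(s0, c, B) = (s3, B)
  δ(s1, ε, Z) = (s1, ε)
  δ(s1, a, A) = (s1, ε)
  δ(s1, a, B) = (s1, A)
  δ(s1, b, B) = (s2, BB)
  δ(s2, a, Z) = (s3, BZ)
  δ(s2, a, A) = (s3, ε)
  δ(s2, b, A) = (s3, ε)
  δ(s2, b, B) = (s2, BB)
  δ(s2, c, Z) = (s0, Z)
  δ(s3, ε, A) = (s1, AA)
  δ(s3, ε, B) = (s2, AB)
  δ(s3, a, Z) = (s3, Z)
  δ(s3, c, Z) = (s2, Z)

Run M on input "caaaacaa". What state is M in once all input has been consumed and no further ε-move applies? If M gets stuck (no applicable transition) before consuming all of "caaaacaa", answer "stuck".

(s0, caaaacaa, Z)
  read c, top Z: go to s3, push Z → (s3, aaaacaa, Z)
  read a, top Z: go to s3, push Z → (s3, aaacaa, Z)
  read a, top Z: go to s3, push Z → (s3, aacaa, Z)
  read a, top Z: go to s3, push Z → (s3, acaa, Z)
  read a, top Z: go to s3, push Z → (s3, caa, Z)
  read c, top Z: go to s2, push Z → (s2, aa, Z)
  read a, top Z: go to s3, push BZ → (s3, a, BZ)
  ε-move, top B: go to s2, push AB → (s2, a, ABZ)
  read a, top A: go to s3, push ε → (s3, ε, BZ)
  ε-move, top B: go to s2, push AB → (s2, ε, ABZ)
All input consumed; M is in state s2.

s2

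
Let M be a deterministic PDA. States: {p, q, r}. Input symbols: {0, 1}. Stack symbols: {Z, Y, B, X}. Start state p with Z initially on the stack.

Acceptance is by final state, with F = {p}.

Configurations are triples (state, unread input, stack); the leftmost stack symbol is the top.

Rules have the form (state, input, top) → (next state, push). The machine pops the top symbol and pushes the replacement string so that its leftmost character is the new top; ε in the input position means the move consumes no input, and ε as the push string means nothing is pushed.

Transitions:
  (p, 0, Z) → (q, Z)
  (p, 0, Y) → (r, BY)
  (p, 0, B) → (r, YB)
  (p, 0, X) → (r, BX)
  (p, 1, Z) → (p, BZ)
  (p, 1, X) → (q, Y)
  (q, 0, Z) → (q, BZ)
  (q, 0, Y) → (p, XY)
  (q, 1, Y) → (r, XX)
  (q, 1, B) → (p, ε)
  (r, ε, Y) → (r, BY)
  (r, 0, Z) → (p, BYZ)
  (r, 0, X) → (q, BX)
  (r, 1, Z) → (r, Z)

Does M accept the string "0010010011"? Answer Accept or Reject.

(p, 0010010011, Z) ⊢ (q, 010010011, Z) ⊢ (q, 10010011, BZ) ⊢ (p, 0010011, Z) ⊢ (q, 010011, Z) ⊢ (q, 10011, BZ) ⊢ (p, 0011, Z) ⊢ (q, 011, Z) ⊢ (q, 11, BZ) ⊢ (p, 1, Z) ⊢ (p, ε, BZ)
All input consumed; state p ∈ F.

Accept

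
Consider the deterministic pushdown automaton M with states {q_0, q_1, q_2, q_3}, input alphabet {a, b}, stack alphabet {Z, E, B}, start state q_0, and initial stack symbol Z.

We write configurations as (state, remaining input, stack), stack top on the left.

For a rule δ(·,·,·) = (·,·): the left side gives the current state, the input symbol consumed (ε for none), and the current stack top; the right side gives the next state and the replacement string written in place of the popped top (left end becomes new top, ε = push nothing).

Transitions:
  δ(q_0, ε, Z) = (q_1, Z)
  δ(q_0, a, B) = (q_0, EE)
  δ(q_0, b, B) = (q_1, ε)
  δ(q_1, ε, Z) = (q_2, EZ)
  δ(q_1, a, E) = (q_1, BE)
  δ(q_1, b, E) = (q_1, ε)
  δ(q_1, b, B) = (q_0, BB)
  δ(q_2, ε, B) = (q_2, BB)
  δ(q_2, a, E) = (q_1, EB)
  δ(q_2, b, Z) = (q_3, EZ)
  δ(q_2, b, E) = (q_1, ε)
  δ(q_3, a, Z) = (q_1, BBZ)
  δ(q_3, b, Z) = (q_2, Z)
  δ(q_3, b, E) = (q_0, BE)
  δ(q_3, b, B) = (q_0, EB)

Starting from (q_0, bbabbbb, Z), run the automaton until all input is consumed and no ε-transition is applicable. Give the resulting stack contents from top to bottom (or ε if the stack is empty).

(q_0, bbabbbb, Z)
  ε-move, top Z: go to q_1, push Z → (q_1, bbabbbb, Z)
  ε-move, top Z: go to q_2, push EZ → (q_2, bbabbbb, EZ)
  read b, top E: go to q_1, push ε → (q_1, babbbb, Z)
  ε-move, top Z: go to q_2, push EZ → (q_2, babbbb, EZ)
  read b, top E: go to q_1, push ε → (q_1, abbbb, Z)
  ε-move, top Z: go to q_2, push EZ → (q_2, abbbb, EZ)
  read a, top E: go to q_1, push EB → (q_1, bbbb, EBZ)
  read b, top E: go to q_1, push ε → (q_1, bbb, BZ)
  read b, top B: go to q_0, push BB → (q_0, bb, BBZ)
  read b, top B: go to q_1, push ε → (q_1, b, BZ)
  read b, top B: go to q_0, push BB → (q_0, ε, BBZ)
All input consumed in state q_0 with stack BBZ.

BBZ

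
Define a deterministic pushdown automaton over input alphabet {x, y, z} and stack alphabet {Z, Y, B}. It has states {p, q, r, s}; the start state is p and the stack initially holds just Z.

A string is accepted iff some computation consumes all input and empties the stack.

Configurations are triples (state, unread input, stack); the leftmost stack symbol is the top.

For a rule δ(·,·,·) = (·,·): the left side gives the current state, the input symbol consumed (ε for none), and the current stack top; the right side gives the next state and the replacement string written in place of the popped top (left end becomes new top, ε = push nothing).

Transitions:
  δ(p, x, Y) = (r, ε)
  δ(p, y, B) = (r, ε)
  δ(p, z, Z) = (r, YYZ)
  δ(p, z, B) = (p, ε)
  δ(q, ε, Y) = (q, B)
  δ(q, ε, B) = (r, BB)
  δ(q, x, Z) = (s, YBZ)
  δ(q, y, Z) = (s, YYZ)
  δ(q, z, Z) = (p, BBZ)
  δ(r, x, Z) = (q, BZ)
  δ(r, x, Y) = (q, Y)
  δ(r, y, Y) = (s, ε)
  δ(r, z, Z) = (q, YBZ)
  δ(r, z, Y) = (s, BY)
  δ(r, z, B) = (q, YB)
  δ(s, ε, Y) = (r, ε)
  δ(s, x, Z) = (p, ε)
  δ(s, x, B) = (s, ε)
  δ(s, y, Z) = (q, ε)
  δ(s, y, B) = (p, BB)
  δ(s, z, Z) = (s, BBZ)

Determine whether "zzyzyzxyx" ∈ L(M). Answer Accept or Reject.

Accept

(p, zzyzyzxyx, Z)
  read z, top Z: go to r, push YYZ → (r, zyzyzxyx, YYZ)
  read z, top Y: go to s, push BY → (s, yzyzxyx, BYYZ)
  read y, top B: go to p, push BB → (p, zyzxyx, BBYYZ)
  read z, top B: go to p, push ε → (p, yzxyx, BYYZ)
  read y, top B: go to r, push ε → (r, zxyx, YYZ)
  read z, top Y: go to s, push BY → (s, xyx, BYYZ)
  read x, top B: go to s, push ε → (s, yx, YYZ)
  ε-move, top Y: go to r, push ε → (r, yx, YZ)
  read y, top Y: go to s, push ε → (s, x, Z)
  read x, top Z: go to p, push ε → (p, ε, ε)
All input consumed and the stack is empty.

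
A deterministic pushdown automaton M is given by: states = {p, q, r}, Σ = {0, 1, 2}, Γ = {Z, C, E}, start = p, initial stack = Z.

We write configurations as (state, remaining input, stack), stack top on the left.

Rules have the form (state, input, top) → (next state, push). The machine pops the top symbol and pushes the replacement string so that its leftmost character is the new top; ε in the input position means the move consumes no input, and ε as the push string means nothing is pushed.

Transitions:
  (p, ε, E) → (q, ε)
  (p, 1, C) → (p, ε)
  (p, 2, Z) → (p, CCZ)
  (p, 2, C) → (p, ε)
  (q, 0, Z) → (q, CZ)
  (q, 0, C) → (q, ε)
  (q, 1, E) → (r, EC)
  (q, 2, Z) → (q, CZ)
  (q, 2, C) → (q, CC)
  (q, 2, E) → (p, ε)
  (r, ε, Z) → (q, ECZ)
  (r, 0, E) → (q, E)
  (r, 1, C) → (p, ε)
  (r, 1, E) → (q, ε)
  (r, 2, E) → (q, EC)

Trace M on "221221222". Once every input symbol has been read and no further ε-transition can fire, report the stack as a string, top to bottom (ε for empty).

Z

(p, 221221222, Z)
  read 2, top Z: go to p, push CCZ → (p, 21221222, CCZ)
  read 2, top C: go to p, push ε → (p, 1221222, CZ)
  read 1, top C: go to p, push ε → (p, 221222, Z)
  read 2, top Z: go to p, push CCZ → (p, 21222, CCZ)
  read 2, top C: go to p, push ε → (p, 1222, CZ)
  read 1, top C: go to p, push ε → (p, 222, Z)
  read 2, top Z: go to p, push CCZ → (p, 22, CCZ)
  read 2, top C: go to p, push ε → (p, 2, CZ)
  read 2, top C: go to p, push ε → (p, ε, Z)
All input consumed in state p with stack Z.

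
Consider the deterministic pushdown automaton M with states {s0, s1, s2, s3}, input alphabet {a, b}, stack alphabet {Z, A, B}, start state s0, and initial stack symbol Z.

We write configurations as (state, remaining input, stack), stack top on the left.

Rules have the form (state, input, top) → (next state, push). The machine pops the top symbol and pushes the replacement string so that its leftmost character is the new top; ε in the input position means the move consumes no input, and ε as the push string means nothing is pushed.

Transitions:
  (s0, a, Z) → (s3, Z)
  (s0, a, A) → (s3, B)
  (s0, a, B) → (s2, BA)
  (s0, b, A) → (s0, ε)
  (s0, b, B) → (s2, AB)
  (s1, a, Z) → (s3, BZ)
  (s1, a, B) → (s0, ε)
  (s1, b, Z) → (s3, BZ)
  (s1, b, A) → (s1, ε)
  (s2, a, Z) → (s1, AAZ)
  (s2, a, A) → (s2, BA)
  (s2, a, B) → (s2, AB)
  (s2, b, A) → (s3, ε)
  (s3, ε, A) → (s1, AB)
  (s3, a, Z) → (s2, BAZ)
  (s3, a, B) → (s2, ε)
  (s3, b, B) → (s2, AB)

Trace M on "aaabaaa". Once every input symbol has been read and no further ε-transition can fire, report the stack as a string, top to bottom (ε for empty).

ABAZ

(s0, aaabaaa, Z)
  read a, top Z: go to s3, push Z → (s3, aabaaa, Z)
  read a, top Z: go to s2, push BAZ → (s2, abaaa, BAZ)
  read a, top B: go to s2, push AB → (s2, baaa, ABAZ)
  read b, top A: go to s3, push ε → (s3, aaa, BAZ)
  read a, top B: go to s2, push ε → (s2, aa, AZ)
  read a, top A: go to s2, push BA → (s2, a, BAZ)
  read a, top B: go to s2, push AB → (s2, ε, ABAZ)
All input consumed in state s2 with stack ABAZ.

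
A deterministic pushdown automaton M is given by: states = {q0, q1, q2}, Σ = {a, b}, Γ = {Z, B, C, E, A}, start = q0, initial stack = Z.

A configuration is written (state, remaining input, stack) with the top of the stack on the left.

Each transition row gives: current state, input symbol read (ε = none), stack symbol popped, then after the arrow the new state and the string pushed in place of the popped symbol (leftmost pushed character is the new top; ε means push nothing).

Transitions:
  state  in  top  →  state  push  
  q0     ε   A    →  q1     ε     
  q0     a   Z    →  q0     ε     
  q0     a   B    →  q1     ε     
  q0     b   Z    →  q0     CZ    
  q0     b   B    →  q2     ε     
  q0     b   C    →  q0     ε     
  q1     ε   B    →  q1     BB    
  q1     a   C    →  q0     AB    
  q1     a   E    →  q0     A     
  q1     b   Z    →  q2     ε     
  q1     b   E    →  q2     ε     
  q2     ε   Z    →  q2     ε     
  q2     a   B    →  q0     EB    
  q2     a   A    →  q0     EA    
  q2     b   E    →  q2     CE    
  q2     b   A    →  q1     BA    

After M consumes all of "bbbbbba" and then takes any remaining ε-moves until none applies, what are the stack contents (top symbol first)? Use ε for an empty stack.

ε

(q0, bbbbbba, Z)
  read b, top Z: go to q0, push CZ → (q0, bbbbba, CZ)
  read b, top C: go to q0, push ε → (q0, bbbba, Z)
  read b, top Z: go to q0, push CZ → (q0, bbba, CZ)
  read b, top C: go to q0, push ε → (q0, bba, Z)
  read b, top Z: go to q0, push CZ → (q0, ba, CZ)
  read b, top C: go to q0, push ε → (q0, a, Z)
  read a, top Z: go to q0, push ε → (q0, ε, ε)
All input consumed in state q0 with stack ε.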